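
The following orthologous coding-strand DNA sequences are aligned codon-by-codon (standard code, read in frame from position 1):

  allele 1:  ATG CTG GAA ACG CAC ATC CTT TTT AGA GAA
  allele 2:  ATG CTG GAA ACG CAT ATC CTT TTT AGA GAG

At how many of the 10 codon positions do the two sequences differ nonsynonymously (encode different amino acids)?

Codon 1: ATG Met / ATG Met — identical.
Codon 2: CTG Leu / CTG Leu — identical.
Codon 3: GAA Glu / GAA Glu — identical.
Codon 4: ACG Thr / ACG Thr — identical.
Codon 5: CAC His / CAT His — synonymous.
Codon 6: ATC Ile / ATC Ile — identical.
Codon 7: CTT Leu / CTT Leu — identical.
Codon 8: TTT Phe / TTT Phe — identical.
Codon 9: AGA Arg / AGA Arg — identical.
Codon 10: GAA Glu / GAG Glu — synonymous.
Nonsynonymous differences: 0.

0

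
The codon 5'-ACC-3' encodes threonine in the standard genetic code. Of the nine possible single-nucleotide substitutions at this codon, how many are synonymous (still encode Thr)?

3

Position 1: none → 0 synonymous.
Position 2: none → 0 synonymous.
Position 3: ACT, ACA, ACG → 3 synonymous.
Total: 0 + 0 + 3 = 3.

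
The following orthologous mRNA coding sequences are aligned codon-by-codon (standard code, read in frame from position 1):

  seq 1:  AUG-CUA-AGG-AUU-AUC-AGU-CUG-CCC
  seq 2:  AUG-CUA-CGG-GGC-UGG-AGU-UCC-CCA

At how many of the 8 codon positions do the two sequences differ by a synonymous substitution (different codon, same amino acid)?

Codon 1: AUG Met / AUG Met — identical.
Codon 2: CUA Leu / CUA Leu — identical.
Codon 3: AGG Arg / CGG Arg — synonymous.
Codon 4: AUU Ile / GGC Gly — nonsynonymous.
Codon 5: AUC Ile / UGG Trp — nonsynonymous.
Codon 6: AGU Ser / AGU Ser — identical.
Codon 7: CUG Leu / UCC Ser — nonsynonymous.
Codon 8: CCC Pro / CCA Pro — synonymous.
Synonymous differences: 2.

2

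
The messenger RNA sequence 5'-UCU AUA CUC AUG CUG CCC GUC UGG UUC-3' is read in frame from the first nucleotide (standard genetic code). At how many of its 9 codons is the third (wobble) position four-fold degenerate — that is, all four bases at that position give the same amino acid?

5

Codon 1 UCU (Ser): third position 4-fold.
Codon 2 AUA (Ile): third position 3-fold.
Codon 3 CUC (Leu): third position 4-fold.
Codon 4 AUG (Met): third position 1-fold.
Codon 5 CUG (Leu): third position 4-fold.
Codon 6 CCC (Pro): third position 4-fold.
Codon 7 GUC (Val): third position 4-fold.
Codon 8 UGG (Trp): third position 1-fold.
Codon 9 UUC (Phe): third position 2-fold.
Four-fold degenerate third positions: 5.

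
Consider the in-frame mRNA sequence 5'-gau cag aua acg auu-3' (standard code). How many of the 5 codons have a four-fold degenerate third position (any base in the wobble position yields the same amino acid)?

Codon 1 GAU (Asp): third position 2-fold.
Codon 2 CAG (Gln): third position 2-fold.
Codon 3 AUA (Ile): third position 3-fold.
Codon 4 ACG (Thr): third position 4-fold.
Codon 5 AUU (Ile): third position 3-fold.
Four-fold degenerate third positions: 1.

1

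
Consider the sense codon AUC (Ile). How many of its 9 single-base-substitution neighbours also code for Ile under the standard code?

Position 1: none → 0 synonymous.
Position 2: none → 0 synonymous.
Position 3: AUU, AUA → 2 synonymous.
Total: 0 + 0 + 2 = 2.

2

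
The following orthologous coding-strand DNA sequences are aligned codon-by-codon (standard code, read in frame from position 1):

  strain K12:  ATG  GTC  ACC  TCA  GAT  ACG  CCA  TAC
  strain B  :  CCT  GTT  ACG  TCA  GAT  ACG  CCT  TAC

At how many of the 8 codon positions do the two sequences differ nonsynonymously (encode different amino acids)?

Codon 1: ATG Met / CCT Pro — nonsynonymous.
Codon 2: GTC Val / GTT Val — synonymous.
Codon 3: ACC Thr / ACG Thr — synonymous.
Codon 4: TCA Ser / TCA Ser — identical.
Codon 5: GAT Asp / GAT Asp — identical.
Codon 6: ACG Thr / ACG Thr — identical.
Codon 7: CCA Pro / CCT Pro — synonymous.
Codon 8: TAC Tyr / TAC Tyr — identical.
Nonsynonymous differences: 1.

1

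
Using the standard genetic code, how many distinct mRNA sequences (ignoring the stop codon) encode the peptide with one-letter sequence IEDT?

48

Ile: 3 codons.
Glu: 2 codons.
Asp: 2 codons.
Thr: 4 codons.
3 × 2 × 2 × 4 = 48.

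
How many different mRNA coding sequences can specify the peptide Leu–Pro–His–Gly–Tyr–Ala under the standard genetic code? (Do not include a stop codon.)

1536

Leu: 6 codons.
Pro: 4 codons.
His: 2 codons.
Gly: 4 codons.
Tyr: 2 codons.
Ala: 4 codons.
6 × 4 × 2 × 4 × 2 × 4 = 1536.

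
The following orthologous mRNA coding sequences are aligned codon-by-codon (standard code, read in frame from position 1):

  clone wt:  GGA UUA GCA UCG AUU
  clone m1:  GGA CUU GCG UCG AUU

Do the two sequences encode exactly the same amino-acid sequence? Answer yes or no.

Codon 1: GGA Gly / GGA Gly — identical.
Codon 2: UUA Leu / CUU Leu — synonymous.
Codon 3: GCA Ala / GCG Ala — synonymous.
Codon 4: UCG Ser / UCG Ser — identical.
Codon 5: AUU Ile / AUU Ile — identical.
Nonsynonymous differences: 0 → same protein.

yes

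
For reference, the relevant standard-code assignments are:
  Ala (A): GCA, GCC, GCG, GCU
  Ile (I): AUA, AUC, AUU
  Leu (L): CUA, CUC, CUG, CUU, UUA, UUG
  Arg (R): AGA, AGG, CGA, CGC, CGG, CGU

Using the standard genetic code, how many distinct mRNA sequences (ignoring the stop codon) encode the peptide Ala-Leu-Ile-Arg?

432

Ala: 4 codons.
Leu: 6 codons.
Ile: 3 codons.
Arg: 6 codons.
4 × 6 × 3 × 6 = 432.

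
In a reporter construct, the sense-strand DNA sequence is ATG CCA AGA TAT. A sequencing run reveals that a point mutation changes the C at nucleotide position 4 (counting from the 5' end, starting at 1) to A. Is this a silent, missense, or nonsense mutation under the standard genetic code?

Position 4 falls in codon 2: CCA → Pro.
After the substitution the codon is ACA → Thr.
Pro ≠ Thr, so this is a missense mutation.

missense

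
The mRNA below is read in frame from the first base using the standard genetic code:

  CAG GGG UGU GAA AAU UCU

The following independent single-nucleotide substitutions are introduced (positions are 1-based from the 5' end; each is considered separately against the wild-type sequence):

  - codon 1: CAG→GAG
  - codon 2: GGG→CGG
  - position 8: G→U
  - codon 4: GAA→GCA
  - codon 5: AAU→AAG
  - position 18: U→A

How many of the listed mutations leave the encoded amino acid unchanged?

Codon 1: CAG (Gln) → GAG (Glu) — missense.
Codon 2: GGG (Gly) → CGG (Arg) — missense.
Codon 3: UGU (Cys) → UUU (Phe) — missense.
Codon 4: GAA (Glu) → GCA (Ala) — missense.
Codon 5: AAU (Asn) → AAG (Lys) — missense.
Codon 6: UCU (Ser) → UCA (Ser) — synonymous.
Synonymous: 1 of 6.

1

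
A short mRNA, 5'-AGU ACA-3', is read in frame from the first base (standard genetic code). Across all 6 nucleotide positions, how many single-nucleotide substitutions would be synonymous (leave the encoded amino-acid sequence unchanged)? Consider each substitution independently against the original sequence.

4

Codon 1 (AGU, Ser): 1 synonymous substitution.
Codon 2 (ACA, Thr): 3 synonymous substitutions.
Total: 1 + 3 = 4.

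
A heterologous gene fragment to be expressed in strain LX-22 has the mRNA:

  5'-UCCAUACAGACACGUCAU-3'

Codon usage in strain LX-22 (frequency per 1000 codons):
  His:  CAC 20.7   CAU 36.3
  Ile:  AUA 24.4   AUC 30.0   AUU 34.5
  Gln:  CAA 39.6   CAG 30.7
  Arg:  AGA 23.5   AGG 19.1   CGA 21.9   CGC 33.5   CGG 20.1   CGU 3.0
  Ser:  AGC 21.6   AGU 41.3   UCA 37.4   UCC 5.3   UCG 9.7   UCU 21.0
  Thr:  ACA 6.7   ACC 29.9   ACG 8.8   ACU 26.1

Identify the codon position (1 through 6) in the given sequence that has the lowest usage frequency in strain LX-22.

Codon 1 UCC (Ser): 5.3 per 1000.
Codon 2 AUA (Ile): 24.4 per 1000.
Codon 3 CAG (Gln): 30.7 per 1000.
Codon 4 ACA (Thr): 6.7 per 1000.
Codon 5 CGU (Arg): 3.0 per 1000.
Codon 6 CAU (His): 36.3 per 1000.
Lowest frequency is 3.0 at codon 5.

5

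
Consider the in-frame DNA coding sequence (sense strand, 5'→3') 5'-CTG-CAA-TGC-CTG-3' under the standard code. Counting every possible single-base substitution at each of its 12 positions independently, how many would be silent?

10

Codon 1 (CTG, Leu): 4 synonymous substitutions.
Codon 2 (CAA, Gln): 1 synonymous substitution.
Codon 3 (TGC, Cys): 1 synonymous substitution.
Codon 4 (CTG, Leu): 4 synonymous substitutions.
Total: 4 + 1 + 1 + 4 = 10.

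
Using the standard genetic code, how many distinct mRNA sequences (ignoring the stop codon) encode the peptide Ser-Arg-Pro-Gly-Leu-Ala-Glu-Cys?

55296

Ser: 6 codons.
Arg: 6 codons.
Pro: 4 codons.
Gly: 4 codons.
Leu: 6 codons.
Ala: 4 codons.
Glu: 2 codons.
Cys: 2 codons.
6 × 6 × 4 × 4 × 6 × 4 × 2 × 2 = 55296.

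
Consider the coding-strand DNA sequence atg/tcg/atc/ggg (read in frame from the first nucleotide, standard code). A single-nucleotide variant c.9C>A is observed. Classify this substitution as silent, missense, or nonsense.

silent

Position 9 falls in codon 3: ATC → Ile.
After the substitution the codon is ATA → Ile.
Both encode Ile, so the change is synonymous.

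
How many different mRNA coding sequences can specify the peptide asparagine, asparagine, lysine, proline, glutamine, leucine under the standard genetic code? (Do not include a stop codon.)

Asn: 2 codons.
Asn: 2 codons.
Lys: 2 codons.
Pro: 4 codons.
Gln: 2 codons.
Leu: 6 codons.
2 × 2 × 2 × 4 × 2 × 6 = 384.

384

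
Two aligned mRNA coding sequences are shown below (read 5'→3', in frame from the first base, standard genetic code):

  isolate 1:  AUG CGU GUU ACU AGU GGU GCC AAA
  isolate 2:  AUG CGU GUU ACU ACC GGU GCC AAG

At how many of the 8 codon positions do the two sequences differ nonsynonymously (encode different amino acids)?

Codon 1: AUG Met / AUG Met — identical.
Codon 2: CGU Arg / CGU Arg — identical.
Codon 3: GUU Val / GUU Val — identical.
Codon 4: ACU Thr / ACU Thr — identical.
Codon 5: AGU Ser / ACC Thr — nonsynonymous.
Codon 6: GGU Gly / GGU Gly — identical.
Codon 7: GCC Ala / GCC Ala — identical.
Codon 8: AAA Lys / AAG Lys — synonymous.
Nonsynonymous differences: 1.

1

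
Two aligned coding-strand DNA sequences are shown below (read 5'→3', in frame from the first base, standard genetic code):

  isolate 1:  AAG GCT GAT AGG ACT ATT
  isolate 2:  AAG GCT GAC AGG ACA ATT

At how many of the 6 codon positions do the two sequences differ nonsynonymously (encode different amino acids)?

0

Codon 1: AAG Lys / AAG Lys — identical.
Codon 2: GCT Ala / GCT Ala — identical.
Codon 3: GAT Asp / GAC Asp — synonymous.
Codon 4: AGG Arg / AGG Arg — identical.
Codon 5: ACT Thr / ACA Thr — synonymous.
Codon 6: ATT Ile / ATT Ile — identical.
Nonsynonymous differences: 0.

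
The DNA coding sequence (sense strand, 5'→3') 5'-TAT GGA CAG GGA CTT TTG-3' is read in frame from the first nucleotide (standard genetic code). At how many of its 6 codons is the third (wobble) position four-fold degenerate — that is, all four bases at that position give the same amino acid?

Codon 1 TAT (Tyr): third position 2-fold.
Codon 2 GGA (Gly): third position 4-fold.
Codon 3 CAG (Gln): third position 2-fold.
Codon 4 GGA (Gly): third position 4-fold.
Codon 5 CTT (Leu): third position 4-fold.
Codon 6 TTG (Leu): third position 2-fold.
Four-fold degenerate third positions: 3.

3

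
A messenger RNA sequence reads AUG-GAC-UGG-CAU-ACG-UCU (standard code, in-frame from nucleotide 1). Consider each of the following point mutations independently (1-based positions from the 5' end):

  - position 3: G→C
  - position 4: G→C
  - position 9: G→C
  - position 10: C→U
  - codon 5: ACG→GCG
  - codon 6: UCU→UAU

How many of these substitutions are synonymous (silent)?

Codon 1: AUG (Met) → AUC (Ile) — missense.
Codon 2: GAC (Asp) → CAC (His) — missense.
Codon 3: UGG (Trp) → UGC (Cys) — missense.
Codon 4: CAU (His) → UAU (Tyr) — missense.
Codon 5: ACG (Thr) → GCG (Ala) — missense.
Codon 6: UCU (Ser) → UAU (Tyr) — missense.
Synonymous: 0 of 6.

0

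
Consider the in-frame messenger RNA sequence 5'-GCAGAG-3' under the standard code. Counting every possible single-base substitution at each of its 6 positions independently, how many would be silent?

Codon 1 (GCA, Ala): 3 synonymous substitutions.
Codon 2 (GAG, Glu): 1 synonymous substitution.
Total: 3 + 1 = 4.

4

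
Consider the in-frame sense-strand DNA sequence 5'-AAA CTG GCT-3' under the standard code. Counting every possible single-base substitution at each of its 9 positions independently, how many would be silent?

8

Codon 1 (AAA, Lys): 1 synonymous substitution.
Codon 2 (CTG, Leu): 4 synonymous substitutions.
Codon 3 (GCT, Ala): 3 synonymous substitutions.
Total: 1 + 4 + 3 = 8.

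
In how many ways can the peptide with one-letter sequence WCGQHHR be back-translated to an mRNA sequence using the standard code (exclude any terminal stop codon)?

384

Trp: 1 codon.
Cys: 2 codons.
Gly: 4 codons.
Gln: 2 codons.
His: 2 codons.
His: 2 codons.
Arg: 6 codons.
1 × 2 × 4 × 2 × 2 × 2 × 6 = 384.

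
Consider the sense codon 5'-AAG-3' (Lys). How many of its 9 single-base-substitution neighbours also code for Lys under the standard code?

1

Position 1: none → 0 synonymous.
Position 2: none → 0 synonymous.
Position 3: AAA → 1 synonymous.
Total: 0 + 0 + 1 = 1.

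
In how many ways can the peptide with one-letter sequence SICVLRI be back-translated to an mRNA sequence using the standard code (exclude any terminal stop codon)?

Ser: 6 codons.
Ile: 3 codons.
Cys: 2 codons.
Val: 4 codons.
Leu: 6 codons.
Arg: 6 codons.
Ile: 3 codons.
6 × 3 × 2 × 4 × 6 × 6 × 3 = 15552.

15552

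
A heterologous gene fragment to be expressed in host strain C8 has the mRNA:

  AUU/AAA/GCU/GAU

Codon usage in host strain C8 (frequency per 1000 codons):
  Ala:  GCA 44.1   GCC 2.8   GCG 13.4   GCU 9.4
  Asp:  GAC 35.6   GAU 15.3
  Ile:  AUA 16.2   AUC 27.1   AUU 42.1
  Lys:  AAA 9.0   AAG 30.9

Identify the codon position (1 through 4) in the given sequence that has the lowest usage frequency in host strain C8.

Codon 1 AUU (Ile): 42.1 per 1000.
Codon 2 AAA (Lys): 9.0 per 1000.
Codon 3 GCU (Ala): 9.4 per 1000.
Codon 4 GAU (Asp): 15.3 per 1000.
Lowest frequency is 9.0 at codon 2.

2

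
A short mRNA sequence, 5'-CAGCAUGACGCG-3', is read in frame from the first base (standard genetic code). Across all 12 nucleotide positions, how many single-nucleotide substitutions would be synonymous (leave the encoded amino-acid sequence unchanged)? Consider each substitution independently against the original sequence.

6

Codon 1 (CAG, Gln): 1 synonymous substitution.
Codon 2 (CAU, His): 1 synonymous substitution.
Codon 3 (GAC, Asp): 1 synonymous substitution.
Codon 4 (GCG, Ala): 3 synonymous substitutions.
Total: 1 + 1 + 1 + 3 = 6.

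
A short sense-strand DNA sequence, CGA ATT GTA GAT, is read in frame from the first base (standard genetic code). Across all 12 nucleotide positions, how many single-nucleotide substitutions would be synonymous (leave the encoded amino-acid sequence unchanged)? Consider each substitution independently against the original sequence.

10

Codon 1 (CGA, Arg): 4 synonymous substitutions.
Codon 2 (ATT, Ile): 2 synonymous substitutions.
Codon 3 (GTA, Val): 3 synonymous substitutions.
Codon 4 (GAT, Asp): 1 synonymous substitution.
Total: 4 + 2 + 3 + 1 = 10.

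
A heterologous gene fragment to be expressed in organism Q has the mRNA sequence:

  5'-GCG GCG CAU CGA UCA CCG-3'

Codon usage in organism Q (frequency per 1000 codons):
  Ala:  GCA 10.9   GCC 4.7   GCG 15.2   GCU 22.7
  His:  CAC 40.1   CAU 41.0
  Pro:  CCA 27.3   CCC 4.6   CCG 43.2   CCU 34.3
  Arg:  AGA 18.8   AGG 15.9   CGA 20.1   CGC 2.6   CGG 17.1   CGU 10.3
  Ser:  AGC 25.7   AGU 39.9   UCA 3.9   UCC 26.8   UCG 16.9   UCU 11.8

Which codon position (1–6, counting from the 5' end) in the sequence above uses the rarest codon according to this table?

5

Codon 1 GCG (Ala): 15.2 per 1000.
Codon 2 GCG (Ala): 15.2 per 1000.
Codon 3 CAU (His): 41.0 per 1000.
Codon 4 CGA (Arg): 20.1 per 1000.
Codon 5 UCA (Ser): 3.9 per 1000.
Codon 6 CCG (Pro): 43.2 per 1000.
Lowest frequency is 3.9 at codon 5.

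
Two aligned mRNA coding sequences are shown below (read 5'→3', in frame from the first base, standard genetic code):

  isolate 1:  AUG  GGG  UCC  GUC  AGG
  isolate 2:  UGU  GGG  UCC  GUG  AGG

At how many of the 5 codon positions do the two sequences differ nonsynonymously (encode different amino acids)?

1

Codon 1: AUG Met / UGU Cys — nonsynonymous.
Codon 2: GGG Gly / GGG Gly — identical.
Codon 3: UCC Ser / UCC Ser — identical.
Codon 4: GUC Val / GUG Val — synonymous.
Codon 5: AGG Arg / AGG Arg — identical.
Nonsynonymous differences: 1.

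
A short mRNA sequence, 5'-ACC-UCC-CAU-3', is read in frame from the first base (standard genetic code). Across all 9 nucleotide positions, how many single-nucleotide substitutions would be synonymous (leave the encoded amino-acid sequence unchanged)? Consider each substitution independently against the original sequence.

7

Codon 1 (ACC, Thr): 3 synonymous substitutions.
Codon 2 (UCC, Ser): 3 synonymous substitutions.
Codon 3 (CAU, His): 1 synonymous substitution.
Total: 3 + 3 + 1 = 7.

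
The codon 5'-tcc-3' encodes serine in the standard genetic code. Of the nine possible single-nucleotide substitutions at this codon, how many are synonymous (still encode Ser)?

Position 1: none → 0 synonymous.
Position 2: none → 0 synonymous.
Position 3: TCT, TCA, TCG → 3 synonymous.
Total: 0 + 0 + 3 = 3.

3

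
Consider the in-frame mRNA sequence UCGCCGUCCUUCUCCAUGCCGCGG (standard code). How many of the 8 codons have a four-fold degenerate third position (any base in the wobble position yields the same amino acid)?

Codon 1 UCG (Ser): third position 4-fold.
Codon 2 CCG (Pro): third position 4-fold.
Codon 3 UCC (Ser): third position 4-fold.
Codon 4 UUC (Phe): third position 2-fold.
Codon 5 UCC (Ser): third position 4-fold.
Codon 6 AUG (Met): third position 1-fold.
Codon 7 CCG (Pro): third position 4-fold.
Codon 8 CGG (Arg): third position 4-fold.
Four-fold degenerate third positions: 6.

6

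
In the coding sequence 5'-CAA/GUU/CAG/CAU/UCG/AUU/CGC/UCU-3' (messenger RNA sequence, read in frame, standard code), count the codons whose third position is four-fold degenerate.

Codon 1 CAA (Gln): third position 2-fold.
Codon 2 GUU (Val): third position 4-fold.
Codon 3 CAG (Gln): third position 2-fold.
Codon 4 CAU (His): third position 2-fold.
Codon 5 UCG (Ser): third position 4-fold.
Codon 6 AUU (Ile): third position 3-fold.
Codon 7 CGC (Arg): third position 4-fold.
Codon 8 UCU (Ser): third position 4-fold.
Four-fold degenerate third positions: 4.

4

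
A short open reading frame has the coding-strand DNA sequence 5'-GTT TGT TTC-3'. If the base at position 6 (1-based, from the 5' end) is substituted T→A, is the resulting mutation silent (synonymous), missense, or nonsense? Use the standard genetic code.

Position 6 falls in codon 2: TGT → Cys.
After the substitution the codon is TGA → Stop.
The new codon is a stop codon, so this is a nonsense mutation.

nonsense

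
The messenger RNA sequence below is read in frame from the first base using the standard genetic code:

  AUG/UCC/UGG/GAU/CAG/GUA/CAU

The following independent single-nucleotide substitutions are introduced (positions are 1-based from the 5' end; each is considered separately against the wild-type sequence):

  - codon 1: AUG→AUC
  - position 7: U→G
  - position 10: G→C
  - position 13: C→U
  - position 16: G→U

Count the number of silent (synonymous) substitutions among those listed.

Codon 1: AUG (Met) → AUC (Ile) — missense.
Codon 3: UGG (Trp) → GGG (Gly) — missense.
Codon 4: GAU (Asp) → CAU (His) — missense.
Codon 5: CAG (Gln) → UAG (Stop) — nonsense.
Codon 6: GUA (Val) → UUA (Leu) — missense.
Synonymous: 0 of 5.

0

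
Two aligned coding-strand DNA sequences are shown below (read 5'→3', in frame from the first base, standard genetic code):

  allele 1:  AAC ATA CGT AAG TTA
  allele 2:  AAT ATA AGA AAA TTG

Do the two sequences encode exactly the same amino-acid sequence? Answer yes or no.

Codon 1: AAC Asn / AAT Asn — synonymous.
Codon 2: ATA Ile / ATA Ile — identical.
Codon 3: CGT Arg / AGA Arg — synonymous.
Codon 4: AAG Lys / AAA Lys — synonymous.
Codon 5: TTA Leu / TTG Leu — synonymous.
Nonsynonymous differences: 0 → same protein.

yes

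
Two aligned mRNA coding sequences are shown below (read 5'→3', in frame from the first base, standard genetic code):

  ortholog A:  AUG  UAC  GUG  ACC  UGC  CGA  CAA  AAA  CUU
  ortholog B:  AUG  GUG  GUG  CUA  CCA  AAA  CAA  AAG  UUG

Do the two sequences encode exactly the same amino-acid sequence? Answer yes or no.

Codon 1: AUG Met / AUG Met — identical.
Codon 2: UAC Tyr / GUG Val — nonsynonymous.
Codon 3: GUG Val / GUG Val — identical.
Codon 4: ACC Thr / CUA Leu — nonsynonymous.
Codon 5: UGC Cys / CCA Pro — nonsynonymous.
Codon 6: CGA Arg / AAA Lys — nonsynonymous.
Codon 7: CAA Gln / CAA Gln — identical.
Codon 8: AAA Lys / AAG Lys — synonymous.
Codon 9: CUU Leu / UUG Leu — synonymous.
Nonsynonymous differences: 4 → different protein.

no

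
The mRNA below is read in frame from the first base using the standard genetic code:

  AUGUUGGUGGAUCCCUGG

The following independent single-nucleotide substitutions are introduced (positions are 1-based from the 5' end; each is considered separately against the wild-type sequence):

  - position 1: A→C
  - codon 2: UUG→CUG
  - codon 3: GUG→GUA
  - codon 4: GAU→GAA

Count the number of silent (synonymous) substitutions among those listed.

Codon 1: AUG (Met) → CUG (Leu) — missense.
Codon 2: UUG (Leu) → CUG (Leu) — synonymous.
Codon 3: GUG (Val) → GUA (Val) — synonymous.
Codon 4: GAU (Asp) → GAA (Glu) — missense.
Synonymous: 2 of 4.

2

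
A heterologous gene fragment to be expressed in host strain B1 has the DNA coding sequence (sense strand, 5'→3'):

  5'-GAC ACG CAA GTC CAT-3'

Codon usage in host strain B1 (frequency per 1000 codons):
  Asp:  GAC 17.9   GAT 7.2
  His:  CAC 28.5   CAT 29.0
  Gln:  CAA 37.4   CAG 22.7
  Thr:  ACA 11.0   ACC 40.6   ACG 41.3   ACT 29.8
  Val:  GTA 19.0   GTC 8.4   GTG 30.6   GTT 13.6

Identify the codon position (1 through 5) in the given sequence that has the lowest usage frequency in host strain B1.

Codon 1 GAC (Asp): 17.9 per 1000.
Codon 2 ACG (Thr): 41.3 per 1000.
Codon 3 CAA (Gln): 37.4 per 1000.
Codon 4 GTC (Val): 8.4 per 1000.
Codon 5 CAT (His): 29.0 per 1000.
Lowest frequency is 8.4 at codon 4.

4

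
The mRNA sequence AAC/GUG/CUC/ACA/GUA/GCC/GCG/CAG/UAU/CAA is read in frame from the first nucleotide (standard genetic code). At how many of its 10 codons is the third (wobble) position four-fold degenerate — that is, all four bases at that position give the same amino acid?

6

Codon 1 AAC (Asn): third position 2-fold.
Codon 2 GUG (Val): third position 4-fold.
Codon 3 CUC (Leu): third position 4-fold.
Codon 4 ACA (Thr): third position 4-fold.
Codon 5 GUA (Val): third position 4-fold.
Codon 6 GCC (Ala): third position 4-fold.
Codon 7 GCG (Ala): third position 4-fold.
Codon 8 CAG (Gln): third position 2-fold.
Codon 9 UAU (Tyr): third position 2-fold.
Codon 10 CAA (Gln): third position 2-fold.
Four-fold degenerate third positions: 6.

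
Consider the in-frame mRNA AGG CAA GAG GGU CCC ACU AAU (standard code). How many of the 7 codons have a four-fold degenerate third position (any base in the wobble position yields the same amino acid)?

Codon 1 AGG (Arg): third position 2-fold.
Codon 2 CAA (Gln): third position 2-fold.
Codon 3 GAG (Glu): third position 2-fold.
Codon 4 GGU (Gly): third position 4-fold.
Codon 5 CCC (Pro): third position 4-fold.
Codon 6 ACU (Thr): third position 4-fold.
Codon 7 AAU (Asn): third position 2-fold.
Four-fold degenerate third positions: 3.

3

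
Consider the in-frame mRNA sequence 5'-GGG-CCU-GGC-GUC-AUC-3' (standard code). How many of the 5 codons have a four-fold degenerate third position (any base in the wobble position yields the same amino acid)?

4

Codon 1 GGG (Gly): third position 4-fold.
Codon 2 CCU (Pro): third position 4-fold.
Codon 3 GGC (Gly): third position 4-fold.
Codon 4 GUC (Val): third position 4-fold.
Codon 5 AUC (Ile): third position 3-fold.
Four-fold degenerate third positions: 4.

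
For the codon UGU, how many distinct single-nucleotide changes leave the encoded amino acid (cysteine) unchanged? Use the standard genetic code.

Position 1: none → 0 synonymous.
Position 2: none → 0 synonymous.
Position 3: UGC → 1 synonymous.
Total: 0 + 0 + 1 = 1.

1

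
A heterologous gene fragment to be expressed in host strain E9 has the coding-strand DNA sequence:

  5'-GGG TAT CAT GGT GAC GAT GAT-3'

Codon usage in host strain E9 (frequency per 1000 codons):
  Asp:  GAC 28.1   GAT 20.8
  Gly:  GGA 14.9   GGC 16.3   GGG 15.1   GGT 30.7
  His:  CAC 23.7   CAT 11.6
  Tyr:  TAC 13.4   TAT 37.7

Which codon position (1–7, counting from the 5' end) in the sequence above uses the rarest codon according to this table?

Codon 1 GGG (Gly): 15.1 per 1000.
Codon 2 TAT (Tyr): 37.7 per 1000.
Codon 3 CAT (His): 11.6 per 1000.
Codon 4 GGT (Gly): 30.7 per 1000.
Codon 5 GAC (Asp): 28.1 per 1000.
Codon 6 GAT (Asp): 20.8 per 1000.
Codon 7 GAT (Asp): 20.8 per 1000.
Lowest frequency is 11.6 at codon 3.

3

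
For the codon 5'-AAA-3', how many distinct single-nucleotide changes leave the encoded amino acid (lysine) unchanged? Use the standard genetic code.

1

Position 1: none → 0 synonymous.
Position 2: none → 0 synonymous.
Position 3: AAG → 1 synonymous.
Total: 0 + 0 + 1 = 1.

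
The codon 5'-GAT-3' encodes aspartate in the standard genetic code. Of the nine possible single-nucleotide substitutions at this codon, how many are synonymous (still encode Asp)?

Position 1: none → 0 synonymous.
Position 2: none → 0 synonymous.
Position 3: GAC → 1 synonymous.
Total: 0 + 0 + 1 = 1.

1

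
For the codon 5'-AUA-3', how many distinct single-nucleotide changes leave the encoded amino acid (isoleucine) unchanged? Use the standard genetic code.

2

Position 1: none → 0 synonymous.
Position 2: none → 0 synonymous.
Position 3: AUU, AUC → 2 synonymous.
Total: 0 + 0 + 2 = 2.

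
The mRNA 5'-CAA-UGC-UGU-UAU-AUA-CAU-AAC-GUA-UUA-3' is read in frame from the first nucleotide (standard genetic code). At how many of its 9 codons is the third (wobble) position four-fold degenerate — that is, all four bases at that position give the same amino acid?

Codon 1 CAA (Gln): third position 2-fold.
Codon 2 UGC (Cys): third position 2-fold.
Codon 3 UGU (Cys): third position 2-fold.
Codon 4 UAU (Tyr): third position 2-fold.
Codon 5 AUA (Ile): third position 3-fold.
Codon 6 CAU (His): third position 2-fold.
Codon 7 AAC (Asn): third position 2-fold.
Codon 8 GUA (Val): third position 4-fold.
Codon 9 UUA (Leu): third position 2-fold.
Four-fold degenerate third positions: 1.

1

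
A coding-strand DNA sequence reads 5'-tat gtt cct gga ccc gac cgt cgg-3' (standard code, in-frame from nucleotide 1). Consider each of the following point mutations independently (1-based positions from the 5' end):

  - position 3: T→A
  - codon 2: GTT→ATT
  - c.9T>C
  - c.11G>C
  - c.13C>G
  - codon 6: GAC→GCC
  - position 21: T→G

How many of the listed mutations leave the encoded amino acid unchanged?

2

Codon 1: TAT (Tyr) → TAA (Stop) — nonsense.
Codon 2: GTT (Val) → ATT (Ile) — missense.
Codon 3: CCT (Pro) → CCC (Pro) — synonymous.
Codon 4: GGA (Gly) → GCA (Ala) — missense.
Codon 5: CCC (Pro) → GCC (Ala) — missense.
Codon 6: GAC (Asp) → GCC (Ala) — missense.
Codon 7: CGT (Arg) → CGG (Arg) — synonymous.
Synonymous: 2 of 7.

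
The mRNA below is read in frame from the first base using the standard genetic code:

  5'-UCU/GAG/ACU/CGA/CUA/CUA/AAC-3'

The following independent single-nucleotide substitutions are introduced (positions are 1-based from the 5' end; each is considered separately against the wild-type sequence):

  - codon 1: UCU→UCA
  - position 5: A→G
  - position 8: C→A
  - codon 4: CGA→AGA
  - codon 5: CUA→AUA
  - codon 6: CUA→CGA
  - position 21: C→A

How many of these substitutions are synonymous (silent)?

2

Codon 1: UCU (Ser) → UCA (Ser) — synonymous.
Codon 2: GAG (Glu) → GGG (Gly) — missense.
Codon 3: ACU (Thr) → AAU (Asn) — missense.
Codon 4: CGA (Arg) → AGA (Arg) — synonymous.
Codon 5: CUA (Leu) → AUA (Ile) — missense.
Codon 6: CUA (Leu) → CGA (Arg) — missense.
Codon 7: AAC (Asn) → AAA (Lys) — missense.
Synonymous: 2 of 7.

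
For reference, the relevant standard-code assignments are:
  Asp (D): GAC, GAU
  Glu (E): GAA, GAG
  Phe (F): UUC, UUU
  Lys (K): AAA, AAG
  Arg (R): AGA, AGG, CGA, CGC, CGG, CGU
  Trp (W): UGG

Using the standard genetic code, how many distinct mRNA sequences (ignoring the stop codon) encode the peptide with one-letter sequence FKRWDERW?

576

Phe: 2 codons.
Lys: 2 codons.
Arg: 6 codons.
Trp: 1 codon.
Asp: 2 codons.
Glu: 2 codons.
Arg: 6 codons.
Trp: 1 codon.
2 × 2 × 6 × 1 × 2 × 2 × 6 × 1 = 576.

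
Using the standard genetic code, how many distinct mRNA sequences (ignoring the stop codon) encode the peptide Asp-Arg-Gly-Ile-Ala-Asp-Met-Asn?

2304

Asp: 2 codons.
Arg: 6 codons.
Gly: 4 codons.
Ile: 3 codons.
Ala: 4 codons.
Asp: 2 codons.
Met: 1 codon.
Asn: 2 codons.
2 × 6 × 4 × 3 × 4 × 2 × 1 × 2 = 2304.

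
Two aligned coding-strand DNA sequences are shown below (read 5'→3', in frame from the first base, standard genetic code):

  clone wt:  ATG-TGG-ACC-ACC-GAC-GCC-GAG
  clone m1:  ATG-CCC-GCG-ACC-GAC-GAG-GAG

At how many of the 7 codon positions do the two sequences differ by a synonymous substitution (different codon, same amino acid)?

Codon 1: ATG Met / ATG Met — identical.
Codon 2: TGG Trp / CCC Pro — nonsynonymous.
Codon 3: ACC Thr / GCG Ala — nonsynonymous.
Codon 4: ACC Thr / ACC Thr — identical.
Codon 5: GAC Asp / GAC Asp — identical.
Codon 6: GCC Ala / GAG Glu — nonsynonymous.
Codon 7: GAG Glu / GAG Glu — identical.
Synonymous differences: 0.

0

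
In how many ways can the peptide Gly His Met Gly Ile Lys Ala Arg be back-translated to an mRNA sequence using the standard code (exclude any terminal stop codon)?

4608

Gly: 4 codons.
His: 2 codons.
Met: 1 codon.
Gly: 4 codons.
Ile: 3 codons.
Lys: 2 codons.
Ala: 4 codons.
Arg: 6 codons.
4 × 2 × 1 × 4 × 3 × 2 × 4 × 6 = 4608.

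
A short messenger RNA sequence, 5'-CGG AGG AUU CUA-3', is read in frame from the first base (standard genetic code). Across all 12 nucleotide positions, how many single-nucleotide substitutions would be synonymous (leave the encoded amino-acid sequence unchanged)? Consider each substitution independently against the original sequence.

12

Codon 1 (CGG, Arg): 4 synonymous substitutions.
Codon 2 (AGG, Arg): 2 synonymous substitutions.
Codon 3 (AUU, Ile): 2 synonymous substitutions.
Codon 4 (CUA, Leu): 4 synonymous substitutions.
Total: 4 + 2 + 2 + 4 = 12.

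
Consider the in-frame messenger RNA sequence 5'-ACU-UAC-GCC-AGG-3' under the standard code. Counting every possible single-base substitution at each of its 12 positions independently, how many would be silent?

9

Codon 1 (ACU, Thr): 3 synonymous substitutions.
Codon 2 (UAC, Tyr): 1 synonymous substitution.
Codon 3 (GCC, Ala): 3 synonymous substitutions.
Codon 4 (AGG, Arg): 2 synonymous substitutions.
Total: 3 + 1 + 3 + 2 = 9.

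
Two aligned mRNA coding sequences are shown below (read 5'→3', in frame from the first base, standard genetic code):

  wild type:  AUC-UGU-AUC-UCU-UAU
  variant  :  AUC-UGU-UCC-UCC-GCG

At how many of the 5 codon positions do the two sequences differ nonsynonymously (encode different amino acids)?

2

Codon 1: AUC Ile / AUC Ile — identical.
Codon 2: UGU Cys / UGU Cys — identical.
Codon 3: AUC Ile / UCC Ser — nonsynonymous.
Codon 4: UCU Ser / UCC Ser — synonymous.
Codon 5: UAU Tyr / GCG Ala — nonsynonymous.
Nonsynonymous differences: 2.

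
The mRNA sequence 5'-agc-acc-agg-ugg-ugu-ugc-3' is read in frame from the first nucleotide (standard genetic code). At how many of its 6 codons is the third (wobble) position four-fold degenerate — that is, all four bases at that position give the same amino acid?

1

Codon 1 AGC (Ser): third position 2-fold.
Codon 2 ACC (Thr): third position 4-fold.
Codon 3 AGG (Arg): third position 2-fold.
Codon 4 UGG (Trp): third position 1-fold.
Codon 5 UGU (Cys): third position 2-fold.
Codon 6 UGC (Cys): third position 2-fold.
Four-fold degenerate third positions: 1.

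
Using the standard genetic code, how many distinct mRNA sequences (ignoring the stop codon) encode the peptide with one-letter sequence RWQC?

24

Arg: 6 codons.
Trp: 1 codon.
Gln: 2 codons.
Cys: 2 codons.
6 × 1 × 2 × 2 = 24.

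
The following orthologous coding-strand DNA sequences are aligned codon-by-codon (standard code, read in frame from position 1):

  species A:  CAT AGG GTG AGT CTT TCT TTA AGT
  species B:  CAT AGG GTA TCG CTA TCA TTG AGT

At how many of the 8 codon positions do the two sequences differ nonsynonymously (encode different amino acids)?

0

Codon 1: CAT His / CAT His — identical.
Codon 2: AGG Arg / AGG Arg — identical.
Codon 3: GTG Val / GTA Val — synonymous.
Codon 4: AGT Ser / TCG Ser — synonymous.
Codon 5: CTT Leu / CTA Leu — synonymous.
Codon 6: TCT Ser / TCA Ser — synonymous.
Codon 7: TTA Leu / TTG Leu — synonymous.
Codon 8: AGT Ser / AGT Ser — identical.
Nonsynonymous differences: 0.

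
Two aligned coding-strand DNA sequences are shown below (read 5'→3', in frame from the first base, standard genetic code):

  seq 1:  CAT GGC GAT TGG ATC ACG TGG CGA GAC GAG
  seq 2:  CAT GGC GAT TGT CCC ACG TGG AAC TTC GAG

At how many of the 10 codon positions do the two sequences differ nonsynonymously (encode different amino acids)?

Codon 1: CAT His / CAT His — identical.
Codon 2: GGC Gly / GGC Gly — identical.
Codon 3: GAT Asp / GAT Asp — identical.
Codon 4: TGG Trp / TGT Cys — nonsynonymous.
Codon 5: ATC Ile / CCC Pro — nonsynonymous.
Codon 6: ACG Thr / ACG Thr — identical.
Codon 7: TGG Trp / TGG Trp — identical.
Codon 8: CGA Arg / AAC Asn — nonsynonymous.
Codon 9: GAC Asp / TTC Phe — nonsynonymous.
Codon 10: GAG Glu / GAG Glu — identical.
Nonsynonymous differences: 4.

4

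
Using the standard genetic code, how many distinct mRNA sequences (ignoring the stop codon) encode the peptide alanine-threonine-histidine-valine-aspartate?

256

Ala: 4 codons.
Thr: 4 codons.
His: 2 codons.
Val: 4 codons.
Asp: 2 codons.
4 × 4 × 2 × 4 × 2 = 256.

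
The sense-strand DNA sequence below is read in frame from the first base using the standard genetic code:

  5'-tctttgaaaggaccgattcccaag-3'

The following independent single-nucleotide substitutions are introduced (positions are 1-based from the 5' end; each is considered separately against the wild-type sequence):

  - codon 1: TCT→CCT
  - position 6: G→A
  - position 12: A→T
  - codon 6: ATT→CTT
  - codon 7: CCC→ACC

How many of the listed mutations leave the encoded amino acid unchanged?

Codon 1: TCT (Ser) → CCT (Pro) — missense.
Codon 2: TTG (Leu) → TTA (Leu) — synonymous.
Codon 4: GGA (Gly) → GGT (Gly) — synonymous.
Codon 6: ATT (Ile) → CTT (Leu) — missense.
Codon 7: CCC (Pro) → ACC (Thr) — missense.
Synonymous: 2 of 5.

2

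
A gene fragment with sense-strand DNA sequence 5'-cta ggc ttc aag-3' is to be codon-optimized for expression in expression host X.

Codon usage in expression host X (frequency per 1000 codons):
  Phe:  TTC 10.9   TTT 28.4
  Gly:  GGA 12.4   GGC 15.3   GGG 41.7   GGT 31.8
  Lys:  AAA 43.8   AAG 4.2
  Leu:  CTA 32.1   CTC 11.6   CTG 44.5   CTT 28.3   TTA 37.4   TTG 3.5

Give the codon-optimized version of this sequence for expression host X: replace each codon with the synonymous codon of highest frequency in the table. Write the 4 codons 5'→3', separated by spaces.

Codon 1 (Leu): best is CTG at 44.5.
Codon 2 (Gly): best is GGG at 41.7.
Codon 3 (Phe): best is TTT at 28.4.
Codon 4 (Lys): best is AAA at 43.8.

CTG GGG TTT AAA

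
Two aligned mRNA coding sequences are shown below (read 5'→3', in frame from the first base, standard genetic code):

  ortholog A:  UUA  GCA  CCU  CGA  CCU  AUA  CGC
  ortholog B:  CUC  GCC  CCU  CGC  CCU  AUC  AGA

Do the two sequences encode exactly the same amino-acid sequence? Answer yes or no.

Codon 1: UUA Leu / CUC Leu — synonymous.
Codon 2: GCA Ala / GCC Ala — synonymous.
Codon 3: CCU Pro / CCU Pro — identical.
Codon 4: CGA Arg / CGC Arg — synonymous.
Codon 5: CCU Pro / CCU Pro — identical.
Codon 6: AUA Ile / AUC Ile — synonymous.
Codon 7: CGC Arg / AGA Arg — synonymous.
Nonsynonymous differences: 0 → same protein.

yes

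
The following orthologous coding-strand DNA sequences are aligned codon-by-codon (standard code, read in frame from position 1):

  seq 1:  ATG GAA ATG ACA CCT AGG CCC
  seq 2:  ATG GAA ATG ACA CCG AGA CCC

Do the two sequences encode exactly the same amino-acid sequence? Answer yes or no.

Codon 1: ATG Met / ATG Met — identical.
Codon 2: GAA Glu / GAA Glu — identical.
Codon 3: ATG Met / ATG Met — identical.
Codon 4: ACA Thr / ACA Thr — identical.
Codon 5: CCT Pro / CCG Pro — synonymous.
Codon 6: AGG Arg / AGA Arg — synonymous.
Codon 7: CCC Pro / CCC Pro — identical.
Nonsynonymous differences: 0 → same protein.

yes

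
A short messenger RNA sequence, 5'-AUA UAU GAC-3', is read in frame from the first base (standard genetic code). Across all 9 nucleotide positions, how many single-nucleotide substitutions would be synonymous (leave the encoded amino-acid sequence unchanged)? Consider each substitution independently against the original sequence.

4

Codon 1 (AUA, Ile): 2 synonymous substitutions.
Codon 2 (UAU, Tyr): 1 synonymous substitution.
Codon 3 (GAC, Asp): 1 synonymous substitution.
Total: 2 + 1 + 1 = 4.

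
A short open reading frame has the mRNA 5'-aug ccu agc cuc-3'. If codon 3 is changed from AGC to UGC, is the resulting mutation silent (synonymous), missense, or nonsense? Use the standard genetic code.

missense

Position 7 falls in codon 3: AGC → Ser.
After the substitution the codon is UGC → Cys.
Ser ≠ Cys, so this is a missense mutation.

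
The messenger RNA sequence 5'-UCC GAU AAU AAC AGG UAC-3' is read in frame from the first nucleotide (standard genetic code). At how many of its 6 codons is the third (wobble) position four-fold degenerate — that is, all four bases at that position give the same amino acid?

Codon 1 UCC (Ser): third position 4-fold.
Codon 2 GAU (Asp): third position 2-fold.
Codon 3 AAU (Asn): third position 2-fold.
Codon 4 AAC (Asn): third position 2-fold.
Codon 5 AGG (Arg): third position 2-fold.
Codon 6 UAC (Tyr): third position 2-fold.
Four-fold degenerate third positions: 1.

1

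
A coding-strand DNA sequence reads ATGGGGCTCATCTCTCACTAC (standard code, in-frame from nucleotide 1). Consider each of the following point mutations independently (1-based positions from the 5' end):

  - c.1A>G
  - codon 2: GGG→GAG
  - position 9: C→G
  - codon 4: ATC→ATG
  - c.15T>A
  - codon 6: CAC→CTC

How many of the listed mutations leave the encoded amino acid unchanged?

2

Codon 1: ATG (Met) → GTG (Val) — missense.
Codon 2: GGG (Gly) → GAG (Glu) — missense.
Codon 3: CTC (Leu) → CTG (Leu) — synonymous.
Codon 4: ATC (Ile) → ATG (Met) — missense.
Codon 5: TCT (Ser) → TCA (Ser) — synonymous.
Codon 6: CAC (His) → CTC (Leu) — missense.
Synonymous: 2 of 6.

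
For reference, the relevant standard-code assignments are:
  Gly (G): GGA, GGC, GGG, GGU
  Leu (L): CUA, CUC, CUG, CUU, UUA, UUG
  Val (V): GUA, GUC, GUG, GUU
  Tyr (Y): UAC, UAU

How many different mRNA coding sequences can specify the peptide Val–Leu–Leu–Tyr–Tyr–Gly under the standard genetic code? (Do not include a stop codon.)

2304

Val: 4 codons.
Leu: 6 codons.
Leu: 6 codons.
Tyr: 2 codons.
Tyr: 2 codons.
Gly: 4 codons.
4 × 6 × 6 × 2 × 2 × 4 = 2304.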